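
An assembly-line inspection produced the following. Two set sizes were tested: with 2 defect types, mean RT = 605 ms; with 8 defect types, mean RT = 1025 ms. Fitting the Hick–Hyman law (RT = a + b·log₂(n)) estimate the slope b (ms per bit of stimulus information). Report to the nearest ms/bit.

210 ms/bit

b = (RT₂ − RT₁)/(log₂ n₂ − log₂ n₁) = (1025 − 605)/(3 − 1) = 210 ms/bit.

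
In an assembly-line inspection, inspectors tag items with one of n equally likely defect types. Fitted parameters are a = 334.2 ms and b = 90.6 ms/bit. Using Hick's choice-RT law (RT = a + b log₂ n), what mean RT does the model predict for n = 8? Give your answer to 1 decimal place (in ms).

606.0 ms

log₂(8) = 3 bits, so RT = 334.2 + 90.6 × 3 ≈ 606.000 ms.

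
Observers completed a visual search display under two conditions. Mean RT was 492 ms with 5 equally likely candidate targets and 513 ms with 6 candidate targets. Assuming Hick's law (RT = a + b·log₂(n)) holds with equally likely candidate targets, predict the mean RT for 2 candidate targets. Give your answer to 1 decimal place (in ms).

386.5 ms

Fit slope and intercept:
  b = (513 − 492) / (log₂ 6 − log₂ 5) = 21 / (2.5850 − 2.3219) = 79.837 ms/bit
  a = 492 − 79.837 × 2.3219 = 306.623 ms
Then RT(2) = 306.623 + 79.837 × log₂ 2 = 306.623 + 79.837 × 1 ≈ 386.461 ms.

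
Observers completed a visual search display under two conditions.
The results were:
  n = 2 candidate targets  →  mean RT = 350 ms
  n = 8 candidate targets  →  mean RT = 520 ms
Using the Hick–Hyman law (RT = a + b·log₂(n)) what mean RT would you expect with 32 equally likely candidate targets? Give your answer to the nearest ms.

690 ms

Solve the two-equation system in a and b:
  b = (520 − 350) / (log₂ 8 − log₂ 2) = 170 / (3 − 1) = 85 ms/bit
  a = 350 − 85 × 1 = 265 ms
Then RT(32) = 265 + 85 × log₂ 32 = 265 + 85 × 5 ≈ 690.000 ms.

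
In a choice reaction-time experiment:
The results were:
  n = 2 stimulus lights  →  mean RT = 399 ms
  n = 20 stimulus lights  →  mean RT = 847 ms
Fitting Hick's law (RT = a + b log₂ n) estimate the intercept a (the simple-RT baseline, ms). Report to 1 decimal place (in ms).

264.1 ms

The slope on a log₂ axis is (847 − 399) / (4.3219 − 1) = 134.861 ms/bit.
Intercept: a = 399 − 134.861·log₂(2) = 264.139 ms.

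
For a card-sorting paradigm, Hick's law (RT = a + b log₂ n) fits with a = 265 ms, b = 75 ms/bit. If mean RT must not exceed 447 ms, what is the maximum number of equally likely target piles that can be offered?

Information budget: (447 − 265)/75 = 2.4267 bits, so n ≤ 2^2.4267 = 5.376 → at most 5.

5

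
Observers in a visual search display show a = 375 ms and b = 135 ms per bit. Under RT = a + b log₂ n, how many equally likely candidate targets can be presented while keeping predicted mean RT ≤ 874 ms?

12

135·log₂ n ≤ 874 − 375 = 499, giving log₂ n ≤ 3.6963 and n ≤ 12.963. The largest whole number is 12.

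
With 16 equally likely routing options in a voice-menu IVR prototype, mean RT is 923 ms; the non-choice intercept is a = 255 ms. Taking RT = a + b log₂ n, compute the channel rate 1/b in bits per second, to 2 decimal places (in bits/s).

Choice component = 923 − 255 = 668 ms over log₂(16) = 4 bits.
b = 668 / 4 = 167.000 ms/bit, so 1/b = 5.988 bits/s.

5.99 bits/s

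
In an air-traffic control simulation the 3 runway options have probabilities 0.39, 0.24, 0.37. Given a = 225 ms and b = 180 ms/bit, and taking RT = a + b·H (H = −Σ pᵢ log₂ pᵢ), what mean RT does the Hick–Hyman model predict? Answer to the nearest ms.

505 ms

Entropy contributions −pᵢ log₂ pᵢ: 0.5298, 0.4941, 0.5307; sum H = 1.5547 bits.
RT = a + bH = 225 + 180·1.5547 = 504.84 ms.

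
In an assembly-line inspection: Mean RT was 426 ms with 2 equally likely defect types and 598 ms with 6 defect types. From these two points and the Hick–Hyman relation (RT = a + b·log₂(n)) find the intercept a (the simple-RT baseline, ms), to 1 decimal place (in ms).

317.5 ms

Slope: b = (598 − 426) / (log₂ 6 − log₂ 2) = 172/1.5850 = 108.520 ms/bit.
Intercept: a = 426 − 108.520·log₂(2) = 317.480 ms.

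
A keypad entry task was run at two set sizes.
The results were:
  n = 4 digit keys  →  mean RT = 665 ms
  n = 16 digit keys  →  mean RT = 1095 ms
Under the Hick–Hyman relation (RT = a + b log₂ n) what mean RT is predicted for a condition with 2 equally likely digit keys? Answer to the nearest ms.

With log₂ n on the abscissa the relation is linear; from the two conditions:
  b = (1095 − 665) / (log₂ 16 − log₂ 4) = 430 / (4 − 2) = 215 ms/bit
  a = 665 − 215 × 2 = 235 ms
Then RT(2) = 235 + 215 × log₂ 2 = 235 + 215 × 1 ≈ 450.000 ms.

450 ms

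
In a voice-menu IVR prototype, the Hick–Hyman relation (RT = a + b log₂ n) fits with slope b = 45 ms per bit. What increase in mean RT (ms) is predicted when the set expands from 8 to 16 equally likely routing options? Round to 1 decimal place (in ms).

The intercept a cancels: ΔRT = b·(log₂ n₂ − log₂ n₁) = b·log₂(n₂/n₁).
log₂(16) − log₂(8) = log₂(16/8) = log₂(2) = 1.
ΔRT = 45 × 1.0000 = 45.000 ms.

45.0 ms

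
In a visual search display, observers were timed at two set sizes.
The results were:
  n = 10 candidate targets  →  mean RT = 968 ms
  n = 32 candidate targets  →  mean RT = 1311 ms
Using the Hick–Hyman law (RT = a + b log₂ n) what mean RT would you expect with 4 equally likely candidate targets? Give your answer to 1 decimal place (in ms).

697.8 ms

Solve the two-equation system in a and b:
  b = (1311 − 968) / (log₂ 32 − log₂ 10) = 343 / (5 − 3.3219) = 204.401 ms/bit
  a = 968 − 204.401 × 3.3219 = 288.994 ms
Then RT(4) = 288.994 + 204.401 × log₂ 4 = 288.994 + 204.401 × 2 ≈ 697.796 ms.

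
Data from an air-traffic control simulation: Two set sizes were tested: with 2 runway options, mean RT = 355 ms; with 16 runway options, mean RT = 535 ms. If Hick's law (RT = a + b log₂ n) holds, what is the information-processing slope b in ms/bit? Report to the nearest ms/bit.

b = (RT₂ − RT₁)/(log₂ n₂ − log₂ n₁) = (535 − 355)/(4 − 1) = 60 ms/bit.

60 ms/bit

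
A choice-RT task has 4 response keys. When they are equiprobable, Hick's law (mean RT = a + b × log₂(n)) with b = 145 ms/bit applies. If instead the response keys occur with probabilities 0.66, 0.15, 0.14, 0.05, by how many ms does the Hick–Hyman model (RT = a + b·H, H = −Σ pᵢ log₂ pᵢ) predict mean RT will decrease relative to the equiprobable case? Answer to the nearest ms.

Equiprobable entropy H₀ = log₂ 4 = 2.0000 bits.
Skewed entropy H = −Σ pᵢ log₂ pᵢ = 1.4194 bits.
ΔRT = b·(H₀ − H) = 145 × 0.5806 = 84.19 ms.

84 ms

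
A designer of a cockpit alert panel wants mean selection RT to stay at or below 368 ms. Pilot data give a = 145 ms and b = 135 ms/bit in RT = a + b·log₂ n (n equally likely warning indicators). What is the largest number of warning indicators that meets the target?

3

Set 145 + 135·log₂ n ≤ 368 → log₂ n ≤ (368 − 145)/135 = 1.6519.
So n ≤ 2^1.6519 = 3.142; the largest integer n is 3.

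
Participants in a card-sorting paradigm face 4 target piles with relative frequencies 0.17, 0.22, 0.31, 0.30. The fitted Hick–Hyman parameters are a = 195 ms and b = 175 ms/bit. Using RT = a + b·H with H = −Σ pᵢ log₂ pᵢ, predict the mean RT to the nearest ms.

538 ms

Entropy contributions −pᵢ log₂ pᵢ: 0.4346, 0.4806, 0.5238, 0.5211; sum H = 1.9600 bits.
RT = a + bH = 195 + 175·1.9600 = 538.01 ms.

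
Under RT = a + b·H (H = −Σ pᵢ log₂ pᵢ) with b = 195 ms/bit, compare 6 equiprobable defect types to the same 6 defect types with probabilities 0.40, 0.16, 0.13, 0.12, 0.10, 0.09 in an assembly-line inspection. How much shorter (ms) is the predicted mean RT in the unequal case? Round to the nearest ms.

47 ms

The RT saving is b·ΔH. Equiprobable H₀ = log₂(6) = 2.5850 bits; with the given probabilities H = 2.3463 bits.
b·(H₀ − H) = 195 × (2.5850 − 2.3463) = 46.53 ms.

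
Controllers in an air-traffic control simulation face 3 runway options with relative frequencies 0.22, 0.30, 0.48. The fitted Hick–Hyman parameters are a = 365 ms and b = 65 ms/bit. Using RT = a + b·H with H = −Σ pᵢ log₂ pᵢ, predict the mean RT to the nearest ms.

H = 0.22·log₂(1/0.22) + 0.30·log₂(1/0.30) + 0.48·log₂(1/0.48) = 1.5099 bits.
RT = 365 + 65 × 1.5099 = 463.15 ms.

463 ms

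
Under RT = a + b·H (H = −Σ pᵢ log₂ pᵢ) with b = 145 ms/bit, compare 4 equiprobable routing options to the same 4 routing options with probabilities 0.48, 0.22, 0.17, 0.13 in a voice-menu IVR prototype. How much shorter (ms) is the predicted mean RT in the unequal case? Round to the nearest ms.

28 ms

The RT saving is b·ΔH. Equiprobable H₀ = log₂(4) = 2.0000 bits; with the given probabilities H = 1.8061 bits.
b·(H₀ − H) = 145 × (2.0000 − 1.8061) = 28.12 ms.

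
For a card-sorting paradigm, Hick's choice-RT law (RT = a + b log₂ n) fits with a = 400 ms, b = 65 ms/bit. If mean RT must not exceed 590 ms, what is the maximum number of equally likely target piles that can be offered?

7

Information budget: (590 − 400)/65 = 2.9231 bits, so n ≤ 2^2.9231 = 7.585 → at most 7.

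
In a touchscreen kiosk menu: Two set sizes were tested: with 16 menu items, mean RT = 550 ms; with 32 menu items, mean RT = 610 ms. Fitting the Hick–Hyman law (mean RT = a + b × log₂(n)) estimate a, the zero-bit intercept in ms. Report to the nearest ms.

310 ms

Slope: b = (610 − 550) / (log₂ 32 − log₂ 16) = 60/1.0000 = 60 ms/bit.
Intercept: a = 550 − 60·log₂(16) = 310.000 ms.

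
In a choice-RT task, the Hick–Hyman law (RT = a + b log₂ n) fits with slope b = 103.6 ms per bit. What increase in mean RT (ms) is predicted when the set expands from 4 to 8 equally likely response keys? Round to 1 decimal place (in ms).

103.6 ms

Only the slope matters, since a is common to both: ΔRT = b·log₂(n₂/n₁).
log₂(8) − log₂(4) = log₂(8/4) = log₂(2) = 1.
ΔRT = 103.6 × 1.0000 = 103.600 ms.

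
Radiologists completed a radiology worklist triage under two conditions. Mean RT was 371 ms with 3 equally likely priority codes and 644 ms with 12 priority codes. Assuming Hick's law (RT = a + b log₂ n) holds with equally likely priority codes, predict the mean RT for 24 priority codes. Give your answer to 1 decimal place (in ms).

With log₂ n on the abscissa the relation is linear; from the two conditions:
  b = (644 − 371) / (log₂ 12 − log₂ 3) = 273 / (3.5850 − 1.5850) = 136.500 ms/bit
  a = 371 − 136.500 × 1.5850 = 154.653 ms
Then RT(24) = 154.653 + 136.500 × log₂ 24 = 154.653 + 136.500 × 4.5850 ≈ 780.500 ms.

780.5 ms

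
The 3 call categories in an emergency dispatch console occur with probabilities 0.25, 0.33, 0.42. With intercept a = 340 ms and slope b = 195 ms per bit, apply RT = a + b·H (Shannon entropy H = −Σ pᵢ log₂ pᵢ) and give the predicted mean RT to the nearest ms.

643 ms

Entropy contributions −pᵢ log₂ pᵢ: 0.5000, 0.5278, 0.5256; sum H = 1.5535 bits.
RT = a + bH = 340 + 195·1.5535 = 642.93 ms.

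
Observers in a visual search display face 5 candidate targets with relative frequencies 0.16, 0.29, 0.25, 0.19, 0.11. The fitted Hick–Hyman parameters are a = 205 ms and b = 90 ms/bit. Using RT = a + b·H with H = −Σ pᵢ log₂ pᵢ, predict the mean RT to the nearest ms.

407 ms

Entropy contributions −pᵢ log₂ pᵢ: 0.4230, 0.5179, 0.5000, 0.4552, 0.3503; sum H = 2.2464 bits.
RT = a + bH = 205 + 90·2.2464 = 407.18 ms.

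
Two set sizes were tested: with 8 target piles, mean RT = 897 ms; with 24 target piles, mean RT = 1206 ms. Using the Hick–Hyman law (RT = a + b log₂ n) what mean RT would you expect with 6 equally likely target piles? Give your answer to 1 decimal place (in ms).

With log₂ n on the abscissa the relation is linear; from the two conditions:
  b = (1206 − 897) / (log₂ 24 − log₂ 8) = 309 / (4.5850 − 3) = 194.957 ms/bit
  a = 897 − 194.957 × 3 = 312.128 ms
Then RT(6) = 312.128 + 194.957 × log₂ 6 = 312.128 + 194.957 × 2.5850 ≈ 816.085 ms.

816.1 ms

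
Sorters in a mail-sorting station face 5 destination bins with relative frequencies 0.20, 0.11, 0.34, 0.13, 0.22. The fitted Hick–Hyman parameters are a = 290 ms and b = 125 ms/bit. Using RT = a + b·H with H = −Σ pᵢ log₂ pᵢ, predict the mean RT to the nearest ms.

H = 0.20·log₂(1/0.20) + 0.11·log₂(1/0.11) + 0.34·log₂(1/0.34) + 0.13·log₂(1/0.13) + 0.22·log₂(1/0.22) = 2.2071 bits.
RT = 290 + 125 × 2.2071 = 565.88 ms.

566 ms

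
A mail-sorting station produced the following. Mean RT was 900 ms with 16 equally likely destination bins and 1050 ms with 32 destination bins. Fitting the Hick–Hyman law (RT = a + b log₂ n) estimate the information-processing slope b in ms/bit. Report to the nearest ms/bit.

b = (RT₂ − RT₁)/(log₂ n₂ − log₂ n₁) = (1050 − 900)/(5 − 4) = 150 ms/bit.

150 ms/bit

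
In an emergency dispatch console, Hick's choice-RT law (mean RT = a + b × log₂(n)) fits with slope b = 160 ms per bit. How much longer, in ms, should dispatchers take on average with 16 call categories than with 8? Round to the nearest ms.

160 ms

Only the slope matters, since a is common to both: ΔRT = b·log₂(n₂/n₁).
log₂(16) − log₂(8) = log₂(16/8) = log₂(2) = 1.
ΔRT = 160 × 1.0000 = 160.000 ms.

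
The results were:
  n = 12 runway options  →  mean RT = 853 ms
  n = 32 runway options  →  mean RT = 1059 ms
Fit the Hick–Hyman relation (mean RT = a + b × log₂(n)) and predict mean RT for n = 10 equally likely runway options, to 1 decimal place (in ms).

Solve the two-equation system in a and b:
  b = (1059 − 853) / (log₂ 32 − log₂ 12) = 206 / (5 − 3.5850) = 145.579 ms/bit
  a = 853 − 145.579 × 3.5850 = 331.104 ms
Then RT(10) = 331.104 + 145.579 × log₂ 10 = 331.104 + 145.579 × 3.3219 ≈ 814.708 ms.

814.7 ms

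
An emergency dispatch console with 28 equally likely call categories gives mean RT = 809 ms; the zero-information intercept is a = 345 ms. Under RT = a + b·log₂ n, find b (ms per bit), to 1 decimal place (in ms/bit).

96.5 ms/bit

b = (809 − 345) / log₂(28) = 464 / 4.8074 = 96.519 ms/bit.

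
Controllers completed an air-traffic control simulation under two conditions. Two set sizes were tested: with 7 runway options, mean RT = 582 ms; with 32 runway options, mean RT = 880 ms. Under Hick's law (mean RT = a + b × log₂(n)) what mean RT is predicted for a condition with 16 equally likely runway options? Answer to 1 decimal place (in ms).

744.1 ms

With log₂ n on the abscissa the relation is linear; from the two conditions:
  b = (880 − 582) / (log₂ 32 − log₂ 7) = 298 / (5 − 2.8074) = 135.909 ms/bit
  a = 582 − 135.909 × 2.8074 = 200.455 ms
Then RT(16) = 200.455 + 135.909 × log₂ 16 = 200.455 + 135.909 × 4 ≈ 744.091 ms.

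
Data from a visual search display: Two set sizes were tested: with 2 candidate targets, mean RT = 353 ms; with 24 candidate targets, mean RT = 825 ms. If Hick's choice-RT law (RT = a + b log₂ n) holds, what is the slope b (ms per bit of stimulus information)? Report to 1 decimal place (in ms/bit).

131.7 ms/bit

The slope on a log₂ axis is (825 − 353) / (4.5850 − 1) = 131.661 ms/bit.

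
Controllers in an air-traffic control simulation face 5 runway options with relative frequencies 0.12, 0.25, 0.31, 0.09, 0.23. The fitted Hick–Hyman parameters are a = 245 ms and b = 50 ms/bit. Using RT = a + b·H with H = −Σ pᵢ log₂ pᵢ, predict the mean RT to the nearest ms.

Entropy contributions −pᵢ log₂ pᵢ: 0.3671, 0.5000, 0.5238, 0.3127, 0.4877; sum H = 2.1912 bits.
RT = a + bH = 245 + 50·2.1912 = 354.56 ms.

355 ms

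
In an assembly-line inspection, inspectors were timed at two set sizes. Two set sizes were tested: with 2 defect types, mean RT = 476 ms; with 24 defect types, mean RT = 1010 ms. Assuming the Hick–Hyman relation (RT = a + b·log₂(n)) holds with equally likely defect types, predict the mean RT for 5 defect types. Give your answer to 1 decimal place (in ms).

672.9 ms

With log₂ n on the abscissa the relation is linear; from the two conditions:
  b = (1010 − 476) / (log₂ 24 − log₂ 2) = 534 / (4.5850 − 1) = 148.956 ms/bit
  a = 476 − 148.956 × 1 = 327.044 ms
Then RT(5) = 327.044 + 148.956 × log₂ 5 = 327.044 + 148.956 × 2.3219 ≈ 672.909 ms.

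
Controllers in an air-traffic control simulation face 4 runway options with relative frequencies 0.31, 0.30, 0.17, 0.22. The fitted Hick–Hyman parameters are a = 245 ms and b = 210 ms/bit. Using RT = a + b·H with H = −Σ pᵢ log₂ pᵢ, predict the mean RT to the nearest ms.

657 ms

H = 0.31·log₂(1/0.31) + 0.30·log₂(1/0.30) + 0.17·log₂(1/0.17) + 0.22·log₂(1/0.22) = 1.9600 bits.
RT = 245 + 210 × 1.9600 = 656.61 ms.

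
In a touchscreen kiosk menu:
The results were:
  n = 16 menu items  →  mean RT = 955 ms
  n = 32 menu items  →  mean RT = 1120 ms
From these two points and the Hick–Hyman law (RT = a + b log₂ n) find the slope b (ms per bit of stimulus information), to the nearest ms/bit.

The slope on a log₂ axis is (1120 − 955) / (5 − 4) = 165 ms/bit.

165 ms/bit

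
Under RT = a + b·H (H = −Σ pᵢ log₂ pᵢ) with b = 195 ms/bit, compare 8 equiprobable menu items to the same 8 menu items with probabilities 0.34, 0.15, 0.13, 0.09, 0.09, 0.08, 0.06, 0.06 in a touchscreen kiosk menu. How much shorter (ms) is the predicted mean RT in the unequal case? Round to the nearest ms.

Equiprobable entropy H₀ = log₂ 8 = 3.0000 bits.
Skewed entropy H = −Σ pᵢ log₂ pᵢ = 2.7262 bits.
ΔRT = b·(H₀ − H) = 195 × 0.2738 = 53.38 ms.

53 ms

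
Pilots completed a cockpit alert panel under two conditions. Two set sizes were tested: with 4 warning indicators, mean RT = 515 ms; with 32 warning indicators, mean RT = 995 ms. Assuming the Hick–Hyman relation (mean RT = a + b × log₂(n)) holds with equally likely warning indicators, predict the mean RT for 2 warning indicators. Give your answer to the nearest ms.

Solve the two-equation system in a and b:
  b = (995 − 515) / (log₂ 32 − log₂ 4) = 480 / (5 − 2) = 160 ms/bit
  a = 515 − 160 × 2 = 195 ms
Then RT(2) = 195 + 160 × log₂ 2 = 195 + 160 × 1 ≈ 355.000 ms.

355 ms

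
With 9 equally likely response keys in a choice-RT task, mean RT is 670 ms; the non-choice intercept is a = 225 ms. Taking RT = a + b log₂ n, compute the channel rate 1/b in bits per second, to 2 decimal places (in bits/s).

7.12 bits/s

Choice component = 670 − 225 = 445 ms over log₂(9) = 3.1699 bits.
b = 445 / 3.1699 = 140.382 ms/bit, so 1/b = 7.123 bits/s.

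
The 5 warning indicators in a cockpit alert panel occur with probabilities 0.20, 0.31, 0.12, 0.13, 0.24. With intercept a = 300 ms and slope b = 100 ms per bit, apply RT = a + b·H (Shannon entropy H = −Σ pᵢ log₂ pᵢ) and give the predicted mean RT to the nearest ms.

Entropy contributions −pᵢ log₂ pᵢ: 0.4644, 0.5238, 0.3671, 0.3826, 0.4941; sum H = 2.2320 bits.
RT = a + bH = 300 + 100·2.2320 = 523.20 ms.

523 ms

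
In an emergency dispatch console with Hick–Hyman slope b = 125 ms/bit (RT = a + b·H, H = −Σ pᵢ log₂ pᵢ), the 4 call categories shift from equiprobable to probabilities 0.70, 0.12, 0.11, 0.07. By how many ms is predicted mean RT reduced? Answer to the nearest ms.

82 ms

The RT saving is b·ΔH. Equiprobable H₀ = log₂(4) = 2.0000 bits; with the given probabilities H = 1.3461 bits.
b·(H₀ − H) = 125 × (2.0000 − 1.3461) = 81.74 ms.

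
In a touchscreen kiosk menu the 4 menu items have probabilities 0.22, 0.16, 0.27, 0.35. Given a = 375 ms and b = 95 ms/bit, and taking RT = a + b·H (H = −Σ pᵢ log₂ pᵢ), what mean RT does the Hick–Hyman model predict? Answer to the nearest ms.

560 ms

H = 0.22·log₂(1/0.22) + 0.16·log₂(1/0.16) + 0.27·log₂(1/0.27) + 0.35·log₂(1/0.35) = 1.9437 bits.
RT = 375 + 95 × 1.9437 = 559.65 ms.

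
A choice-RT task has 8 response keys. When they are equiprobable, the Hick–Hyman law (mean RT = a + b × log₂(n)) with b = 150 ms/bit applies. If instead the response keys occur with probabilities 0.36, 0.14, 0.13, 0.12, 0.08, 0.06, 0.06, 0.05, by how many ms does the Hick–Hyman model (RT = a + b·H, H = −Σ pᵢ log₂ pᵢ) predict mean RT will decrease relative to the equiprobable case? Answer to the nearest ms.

The RT saving is b·ΔH. Equiprobable H₀ = log₂(8) = 3.0000 bits; with the given probabilities H = 2.6721 bits.
b·(H₀ − H) = 150 × (3.0000 − 2.6721) = 49.18 ms.

49 ms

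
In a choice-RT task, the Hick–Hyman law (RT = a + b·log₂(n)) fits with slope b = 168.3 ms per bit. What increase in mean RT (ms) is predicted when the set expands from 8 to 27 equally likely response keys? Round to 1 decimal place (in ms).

295.3 ms

The intercept a cancels: ΔRT = b·(log₂ n₂ − log₂ n₁) = b·log₂(n₂/n₁).
log₂(27) − log₂(8) = 4.7549 − 3 = 1.7549.
ΔRT = 168.3 × 1.7549 = 295.348 ms.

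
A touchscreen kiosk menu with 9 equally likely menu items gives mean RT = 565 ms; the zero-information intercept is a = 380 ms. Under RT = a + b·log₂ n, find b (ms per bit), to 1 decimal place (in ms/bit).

b = (565 − 380) / log₂(9) = 185 / 3.1699 = 58.361 ms/bit.

58.4 ms/bit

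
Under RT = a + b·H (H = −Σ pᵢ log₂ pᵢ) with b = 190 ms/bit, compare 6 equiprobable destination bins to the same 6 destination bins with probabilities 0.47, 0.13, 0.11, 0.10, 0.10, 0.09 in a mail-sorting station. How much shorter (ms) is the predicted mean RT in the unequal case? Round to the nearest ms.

69 ms

The RT saving is b·ΔH. Equiprobable H₀ = log₂(6) = 2.5850 bits; with the given probabilities H = 2.2219 bits.
b·(H₀ − H) = 190 × (2.5850 − 2.2219) = 68.98 ms.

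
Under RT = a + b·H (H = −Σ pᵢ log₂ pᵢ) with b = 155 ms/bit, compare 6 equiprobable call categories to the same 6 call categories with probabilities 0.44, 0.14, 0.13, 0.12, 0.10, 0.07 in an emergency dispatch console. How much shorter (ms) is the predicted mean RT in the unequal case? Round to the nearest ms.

49 ms

The RT saving is b·ΔH. Equiprobable H₀ = log₂(6) = 2.5850 bits; with the given probabilities H = 2.2687 bits.
b·(H₀ − H) = 155 × (2.5850 − 2.2687) = 49.02 ms.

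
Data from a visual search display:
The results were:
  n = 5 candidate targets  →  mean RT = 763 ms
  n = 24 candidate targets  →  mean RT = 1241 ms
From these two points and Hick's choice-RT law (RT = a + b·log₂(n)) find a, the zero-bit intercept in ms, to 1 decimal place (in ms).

The slope on a log₂ axis is (1241 − 763) / (4.5850 − 2.3219) = 211.221 ms/bit.
Intercept: a = 763 − 211.221·log₂(5) = 272.560 ms.

272.6 ms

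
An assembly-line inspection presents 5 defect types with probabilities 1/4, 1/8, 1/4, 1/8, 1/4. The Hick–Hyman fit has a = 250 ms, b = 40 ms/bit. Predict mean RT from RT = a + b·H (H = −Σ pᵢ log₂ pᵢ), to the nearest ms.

H = −Σ pᵢ log₂ pᵢ = 0.25·2 + 0.125·3 + 0.25·2 + 0.125·3 + 0.25·2 = 2.250 bits.
RT = 250 + 40 × 2.250 = 340.00 ms.

340 ms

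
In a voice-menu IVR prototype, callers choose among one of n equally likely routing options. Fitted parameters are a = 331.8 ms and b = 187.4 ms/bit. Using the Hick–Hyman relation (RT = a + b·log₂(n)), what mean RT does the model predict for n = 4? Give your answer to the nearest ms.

707 ms

log₂(4) = 2 bits, so RT = 331.8 + 187.4 × 2 ≈ 706.600 ms.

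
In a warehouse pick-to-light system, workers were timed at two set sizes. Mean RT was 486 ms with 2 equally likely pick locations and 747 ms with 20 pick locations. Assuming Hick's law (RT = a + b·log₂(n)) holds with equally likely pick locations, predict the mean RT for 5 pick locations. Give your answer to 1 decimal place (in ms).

With log₂ n on the abscissa the relation is linear; from the two conditions:
  b = (747 − 486) / (log₂ 20 − log₂ 2) = 261 / (4.3219 − 1) = 78.569 ms/bit
  a = 486 − 78.569 × 1 = 407.431 ms
Then RT(5) = 407.431 + 78.569 × log₂ 5 = 407.431 + 78.569 × 2.3219 ≈ 589.862 ms.

589.9 ms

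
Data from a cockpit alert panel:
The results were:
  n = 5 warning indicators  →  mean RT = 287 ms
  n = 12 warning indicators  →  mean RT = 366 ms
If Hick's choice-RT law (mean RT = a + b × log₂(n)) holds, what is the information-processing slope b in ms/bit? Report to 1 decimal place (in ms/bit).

62.5 ms/bit

Slope: b = (366 − 287) / (log₂ 12 − log₂ 5) = 79/1.2630 = 62.548 ms/bit.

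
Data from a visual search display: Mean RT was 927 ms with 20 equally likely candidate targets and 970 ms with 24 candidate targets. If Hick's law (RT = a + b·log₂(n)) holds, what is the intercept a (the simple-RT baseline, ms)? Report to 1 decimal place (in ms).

220.5 ms

The slope on a log₂ axis is (970 − 927) / (4.5850 − 4.3219) = 163.477 ms/bit.
Intercept: a = 927 − 163.477·log₂(20) = 220.465 ms.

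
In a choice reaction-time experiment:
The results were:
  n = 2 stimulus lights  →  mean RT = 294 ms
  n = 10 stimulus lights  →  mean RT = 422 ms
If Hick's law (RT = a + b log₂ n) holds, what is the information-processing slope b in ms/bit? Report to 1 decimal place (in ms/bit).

The slope on a log₂ axis is (422 − 294) / (3.3219 − 1) = 55.127 ms/bit.

55.1 ms/bit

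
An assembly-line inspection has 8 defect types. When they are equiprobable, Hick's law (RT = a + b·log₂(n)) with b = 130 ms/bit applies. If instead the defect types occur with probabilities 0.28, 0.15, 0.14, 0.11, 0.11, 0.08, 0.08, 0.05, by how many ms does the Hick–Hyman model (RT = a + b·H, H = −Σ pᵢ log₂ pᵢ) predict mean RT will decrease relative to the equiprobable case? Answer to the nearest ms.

Equiprobable entropy H₀ = log₂ 8 = 3.0000 bits.
Skewed entropy H = −Σ pᵢ log₂ pᵢ = 2.8216 bits.
ΔRT = b·(H₀ − H) = 130 × 0.1784 = 23.20 ms.

23 ms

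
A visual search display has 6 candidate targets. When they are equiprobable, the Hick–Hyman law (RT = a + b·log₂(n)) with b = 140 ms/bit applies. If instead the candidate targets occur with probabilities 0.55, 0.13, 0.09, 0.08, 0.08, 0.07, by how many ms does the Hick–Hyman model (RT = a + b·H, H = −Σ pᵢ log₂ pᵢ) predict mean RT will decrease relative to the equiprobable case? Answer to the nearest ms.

79 ms

Equiprobable entropy H₀ = log₂ 6 = 2.5850 bits.
Skewed entropy H = −Σ pᵢ log₂ pᵢ = 2.0212 bits.
ΔRT = b·(H₀ − H) = 140 × 0.5637 = 78.92 ms.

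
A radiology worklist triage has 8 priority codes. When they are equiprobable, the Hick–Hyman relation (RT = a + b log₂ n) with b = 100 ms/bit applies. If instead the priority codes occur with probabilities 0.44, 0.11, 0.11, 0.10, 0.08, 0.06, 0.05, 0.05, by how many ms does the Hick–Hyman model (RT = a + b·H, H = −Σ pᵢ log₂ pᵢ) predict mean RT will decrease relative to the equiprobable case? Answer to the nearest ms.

The RT saving is b·ΔH. Equiprobable H₀ = log₂(8) = 3.0000 bits; with the given probabilities H = 2.5211 bits.
b·(H₀ − H) = 100 × (3.0000 − 2.5211) = 47.89 ms.

48 ms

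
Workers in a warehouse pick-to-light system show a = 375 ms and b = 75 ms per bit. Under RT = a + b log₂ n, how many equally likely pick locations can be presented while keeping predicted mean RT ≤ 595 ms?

7

Information budget: (595 − 375)/75 = 2.9333 bits, so n ≤ 2^2.9333 = 7.639 → at most 7.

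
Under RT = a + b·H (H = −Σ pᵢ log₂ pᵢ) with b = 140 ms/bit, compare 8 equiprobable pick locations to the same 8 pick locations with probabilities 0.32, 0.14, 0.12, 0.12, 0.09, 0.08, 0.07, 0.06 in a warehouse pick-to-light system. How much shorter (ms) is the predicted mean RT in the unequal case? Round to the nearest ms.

Equiprobable entropy H₀ = log₂ 8 = 3.0000 bits.
Skewed entropy H = −Σ pᵢ log₂ pᵢ = 2.7735 bits.
ΔRT = b·(H₀ − H) = 140 × 0.2265 = 31.71 ms.

32 ms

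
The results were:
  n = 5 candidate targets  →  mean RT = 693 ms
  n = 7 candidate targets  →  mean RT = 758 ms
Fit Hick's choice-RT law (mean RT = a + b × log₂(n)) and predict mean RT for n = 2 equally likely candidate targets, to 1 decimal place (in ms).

516.0 ms

Fit slope and intercept:
  b = (758 − 693) / (log₂ 7 − log₂ 5) = 65 / (2.8074 − 2.3219) = 133.903 ms/bit
  a = 693 − 133.903 × 2.3219 = 382.087 ms
Then RT(2) = 382.087 + 133.903 × log₂ 2 = 382.087 + 133.903 × 1 ≈ 515.990 ms.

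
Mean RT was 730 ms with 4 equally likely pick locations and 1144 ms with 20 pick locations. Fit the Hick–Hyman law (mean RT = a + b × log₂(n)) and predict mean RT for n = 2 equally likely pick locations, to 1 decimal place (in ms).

551.7 ms

With log₂ n on the abscissa the relation is linear; from the two conditions:
  b = (1144 − 730) / (log₂ 20 − log₂ 4) = 414 / (4.3219 − 2) = 178.300 ms/bit
  a = 730 − 178.300 × 2 = 373.400 ms
Then RT(2) = 373.400 + 178.300 × log₂ 2 = 373.400 + 178.300 × 1 ≈ 551.700 ms.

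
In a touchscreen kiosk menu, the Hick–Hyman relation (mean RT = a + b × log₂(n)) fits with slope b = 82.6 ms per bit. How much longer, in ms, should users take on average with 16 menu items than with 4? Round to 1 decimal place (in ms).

The intercept a cancels: ΔRT = b·(log₂ n₂ − log₂ n₁) = b·log₂(n₂/n₁).
log₂(16) − log₂(4) = log₂(16/4) = log₂(4) = 2.
ΔRT = 82.6 × 2.0000 = 165.200 ms.

165.2 ms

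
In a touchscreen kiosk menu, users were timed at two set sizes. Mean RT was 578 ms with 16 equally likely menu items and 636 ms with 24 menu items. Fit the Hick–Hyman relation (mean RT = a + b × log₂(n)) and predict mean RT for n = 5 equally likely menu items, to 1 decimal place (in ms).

Solve the two-equation system in a and b:
  b = (636 − 578) / (log₂ 24 − log₂ 16) = 58 / (4.5850 − 4) = 99.152 ms/bit
  a = 578 − 99.152 × 4 = 181.393 ms
Then RT(5) = 181.393 + 99.152 × log₂ 5 = 181.393 + 99.152 × 2.3219 ≈ 411.616 ms.

411.6 ms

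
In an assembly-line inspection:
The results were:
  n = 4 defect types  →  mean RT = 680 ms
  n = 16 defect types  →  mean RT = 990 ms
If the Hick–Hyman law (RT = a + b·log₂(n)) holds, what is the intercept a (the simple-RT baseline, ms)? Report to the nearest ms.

370 ms

Slope: b = (990 − 680) / (log₂ 16 − log₂ 4) = 310/2.0000 = 155 ms/bit.
Intercept: a = 680 − 155·log₂(4) = 370.000 ms.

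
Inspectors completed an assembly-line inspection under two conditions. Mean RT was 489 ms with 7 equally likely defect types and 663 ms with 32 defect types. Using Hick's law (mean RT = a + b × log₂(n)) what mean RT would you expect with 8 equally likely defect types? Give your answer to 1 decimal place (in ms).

With log₂ n on the abscissa the relation is linear; from the two conditions:
  b = (663 − 489) / (log₂ 32 − log₂ 7) = 174 / (5 − 2.8074) = 79.356 ms/bit
  a = 489 − 79.356 × 2.8074 = 266.219 ms
Then RT(8) = 266.219 + 79.356 × log₂ 8 = 266.219 + 79.356 × 3 ≈ 504.288 ms.

504.3 ms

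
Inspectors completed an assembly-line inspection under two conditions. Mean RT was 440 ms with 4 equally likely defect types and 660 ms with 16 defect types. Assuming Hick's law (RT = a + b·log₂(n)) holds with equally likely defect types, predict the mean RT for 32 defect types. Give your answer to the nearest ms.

Solve the two-equation system in a and b:
  b = (660 − 440) / (log₂ 16 − log₂ 4) = 220 / (4 − 2) = 110 ms/bit
  a = 440 − 110 × 2 = 220 ms
Then RT(32) = 220 + 110 × log₂ 32 = 220 + 110 × 5 ≈ 770.000 ms.

770 ms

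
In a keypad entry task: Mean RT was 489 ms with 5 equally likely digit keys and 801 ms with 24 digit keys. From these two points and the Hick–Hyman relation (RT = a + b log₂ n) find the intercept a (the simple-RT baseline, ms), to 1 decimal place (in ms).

Slope: b = (801 − 489) / (log₂ 24 − log₂ 5) = 312/2.2630 = 137.868 ms/bit.
Intercept: a = 489 − 137.868·log₂(5) = 168.880 ms.

168.9 ms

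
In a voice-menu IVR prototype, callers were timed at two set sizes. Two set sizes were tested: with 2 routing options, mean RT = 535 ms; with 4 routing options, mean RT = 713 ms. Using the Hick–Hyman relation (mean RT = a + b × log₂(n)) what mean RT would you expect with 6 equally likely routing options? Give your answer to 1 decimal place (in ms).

817.1 ms

Solve the two-equation system in a and b:
  b = (713 − 535) / (log₂ 4 − log₂ 2) = 178 / (2 − 1) = 178.000 ms/bit
  a = 535 − 178.000 × 1 = 357.000 ms
Then RT(6) = 357.000 + 178.000 × log₂ 6 = 357.000 + 178.000 × 2.5850 ≈ 817.123 ms.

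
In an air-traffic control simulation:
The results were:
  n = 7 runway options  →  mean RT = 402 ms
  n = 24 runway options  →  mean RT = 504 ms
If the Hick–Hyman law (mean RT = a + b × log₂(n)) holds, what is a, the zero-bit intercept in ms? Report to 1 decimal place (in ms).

240.9 ms

Slope: b = (504 − 402) / (log₂ 24 − log₂ 7) = 102/1.7776 = 57.380 ms/bit.
Intercept: a = 402 − 57.380·log₂(7) = 240.913 ms.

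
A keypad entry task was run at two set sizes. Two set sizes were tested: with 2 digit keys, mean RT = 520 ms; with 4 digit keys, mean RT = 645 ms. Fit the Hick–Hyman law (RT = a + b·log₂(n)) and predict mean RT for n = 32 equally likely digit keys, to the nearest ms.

1020 ms

With log₂ n on the abscissa the relation is linear; from the two conditions:
  b = (645 − 520) / (log₂ 4 − log₂ 2) = 125 / (2 − 1) = 125 ms/bit
  a = 520 − 125 × 1 = 395 ms
Then RT(32) = 395 + 125 × log₂ 32 = 395 + 125 × 5 ≈ 1020.000 ms.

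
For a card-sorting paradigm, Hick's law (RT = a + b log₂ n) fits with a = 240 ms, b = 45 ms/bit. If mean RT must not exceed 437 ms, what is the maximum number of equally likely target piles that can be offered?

20

Set 240 + 45·log₂ n ≤ 437 → log₂ n ≤ (437 − 240)/45 = 4.3778.
So n ≤ 2^4.3778 = 20.789; the largest integer n is 20.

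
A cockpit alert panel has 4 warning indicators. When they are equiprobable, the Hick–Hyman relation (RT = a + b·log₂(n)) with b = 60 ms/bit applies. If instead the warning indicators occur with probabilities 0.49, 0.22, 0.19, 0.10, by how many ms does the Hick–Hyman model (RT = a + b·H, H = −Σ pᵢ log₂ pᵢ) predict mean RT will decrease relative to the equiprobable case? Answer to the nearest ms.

14 ms

Equiprobable entropy H₀ = log₂ 4 = 2.0000 bits.
Skewed entropy H = −Σ pᵢ log₂ pᵢ = 1.7723 bits.
ΔRT = b·(H₀ − H) = 60 × 0.2277 = 13.66 ms.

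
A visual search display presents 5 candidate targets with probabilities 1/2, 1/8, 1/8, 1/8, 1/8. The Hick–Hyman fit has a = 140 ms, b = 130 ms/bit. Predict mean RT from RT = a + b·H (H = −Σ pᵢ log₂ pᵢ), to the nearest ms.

400 ms

H = −Σ pᵢ log₂ pᵢ = 0.5·1 + 0.125·3 + 0.125·3 + 0.125·3 + 0.125·3 = 2.000 bits.
RT = 140 + 130 × 2.000 = 400.00 ms.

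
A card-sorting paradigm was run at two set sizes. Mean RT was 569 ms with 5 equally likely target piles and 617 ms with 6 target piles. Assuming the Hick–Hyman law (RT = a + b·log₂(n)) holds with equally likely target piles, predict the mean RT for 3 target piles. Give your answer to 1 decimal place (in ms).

434.5 ms

Fit slope and intercept:
  b = (617 − 569) / (log₂ 6 − log₂ 5) = 48 / (2.5850 − 2.3219) = 182.486 ms/bit
  a = 569 − 182.486 × 2.3219 = 145.281 ms
Then RT(3) = 145.281 + 182.486 × log₂ 3 = 145.281 + 182.486 × 1.5850 ≈ 434.514 ms.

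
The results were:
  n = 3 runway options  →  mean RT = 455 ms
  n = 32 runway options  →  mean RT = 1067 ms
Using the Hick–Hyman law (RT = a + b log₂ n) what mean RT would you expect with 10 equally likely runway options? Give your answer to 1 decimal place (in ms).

766.3 ms

With log₂ n on the abscissa the relation is linear; from the two conditions:
  b = (1067 − 455) / (log₂ 32 − log₂ 3) = 612 / (5 − 1.5850) = 179.207 ms/bit
  a = 455 − 179.207 × 1.5850 = 170.963 ms
Then RT(10) = 170.963 + 179.207 × log₂ 10 = 170.963 + 179.207 × 3.3219 ≈ 766.277 ms.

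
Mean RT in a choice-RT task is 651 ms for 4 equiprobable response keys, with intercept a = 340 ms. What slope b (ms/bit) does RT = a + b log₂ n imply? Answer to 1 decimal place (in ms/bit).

4 alternatives carry log₂ 4 = 2 bits; the choice cost is 651 − 340 = 311 ms, so b = 311/2 = 155.500 ms/bit.

155.5 ms/bit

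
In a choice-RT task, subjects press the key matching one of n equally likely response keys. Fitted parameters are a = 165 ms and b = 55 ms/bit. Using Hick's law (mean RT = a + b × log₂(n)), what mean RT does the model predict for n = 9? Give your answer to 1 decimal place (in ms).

339.3 ms

log₂(9) = 3.1699 bits, so RT = 165 + 55 × 3.1699 ≈ 339.346 ms.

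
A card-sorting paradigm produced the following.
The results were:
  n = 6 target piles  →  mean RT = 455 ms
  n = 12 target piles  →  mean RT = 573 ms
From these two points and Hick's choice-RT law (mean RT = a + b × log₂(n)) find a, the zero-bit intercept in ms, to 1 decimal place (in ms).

150.0 ms

b = (RT₂ − RT₁)/(log₂ n₂ − log₂ n₁) = (573 − 455)/(3.5850 − 2.5850) = 118.000 ms/bit.
Intercept: a = 455 − 118.000·log₂(6) = 149.974 ms.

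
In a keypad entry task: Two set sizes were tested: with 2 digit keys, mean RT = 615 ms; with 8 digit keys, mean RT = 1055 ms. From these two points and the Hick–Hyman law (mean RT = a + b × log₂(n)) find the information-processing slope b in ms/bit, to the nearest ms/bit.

The slope on a log₂ axis is (1055 − 615) / (3 − 1) = 220 ms/bit.

220 ms/bit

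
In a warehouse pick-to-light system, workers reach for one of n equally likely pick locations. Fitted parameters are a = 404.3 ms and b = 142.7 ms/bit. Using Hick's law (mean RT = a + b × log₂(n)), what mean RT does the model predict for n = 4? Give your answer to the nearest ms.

690 ms

log₂(4) = 2 bits, so RT = 404.3 + 142.7 × 2 ≈ 689.700 ms.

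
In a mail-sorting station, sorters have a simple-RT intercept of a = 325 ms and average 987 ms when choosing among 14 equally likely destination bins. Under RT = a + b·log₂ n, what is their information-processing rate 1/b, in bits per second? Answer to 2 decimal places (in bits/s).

5.75 bits/s

Choice component = 987 − 325 = 662 ms over log₂(14) = 3.8074 bits.
b = 662 / 3.8074 = 173.874 ms/bit, so 1/b = 5.751 bits/s.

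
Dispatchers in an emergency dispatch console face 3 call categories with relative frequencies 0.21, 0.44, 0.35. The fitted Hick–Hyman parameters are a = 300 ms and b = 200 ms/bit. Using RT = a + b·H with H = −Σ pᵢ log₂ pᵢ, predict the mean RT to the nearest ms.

Entropy contributions −pᵢ log₂ pᵢ: 0.4728, 0.5211, 0.5301; sum H = 1.5241 bits.
RT = a + bH = 300 + 200·1.5241 = 604.81 ms.

605 ms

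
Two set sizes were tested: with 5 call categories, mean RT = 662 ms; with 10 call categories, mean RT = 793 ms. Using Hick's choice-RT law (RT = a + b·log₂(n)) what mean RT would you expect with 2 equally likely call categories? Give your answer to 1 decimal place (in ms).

488.8 ms

Solve the two-equation system in a and b:
  b = (793 − 662) / (log₂ 10 − log₂ 5) = 131 / (3.3219 − 2.3219) = 131.000 ms/bit
  a = 662 − 131.000 × 2.3219 = 357.827 ms
Then RT(2) = 357.827 + 131.000 × log₂ 2 = 357.827 + 131.000 × 1 ≈ 488.827 ms.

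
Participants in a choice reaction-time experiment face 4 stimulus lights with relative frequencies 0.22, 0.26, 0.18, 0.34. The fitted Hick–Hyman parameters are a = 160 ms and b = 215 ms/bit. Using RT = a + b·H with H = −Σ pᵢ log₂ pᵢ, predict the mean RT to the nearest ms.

581 ms

Entropy contributions −pᵢ log₂ pᵢ: 0.4806, 0.5053, 0.4453, 0.5292; sum H = 1.9603 bits.
RT = a + bH = 160 + 215·1.9603 = 581.47 ms.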